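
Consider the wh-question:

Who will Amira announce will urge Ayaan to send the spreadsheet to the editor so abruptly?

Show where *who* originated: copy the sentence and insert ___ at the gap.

Who will Amira announce ___ will urge Ayaan to send the spreadsheet to the editor so abruptly?

In situ: Amira will announce who will urge Ayaan to send the spreadsheet to the editor so abruptly.
The filler 'who' is interpreted as the subject of the clause embedded under 'announce'. The gap is right after 'announce'.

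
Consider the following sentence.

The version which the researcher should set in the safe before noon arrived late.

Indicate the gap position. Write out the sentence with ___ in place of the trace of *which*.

The version which the researcher should set ___ in the safe before noon arrived late.

'which' functions as the direct object of 'set'. The gap is right after 'set'.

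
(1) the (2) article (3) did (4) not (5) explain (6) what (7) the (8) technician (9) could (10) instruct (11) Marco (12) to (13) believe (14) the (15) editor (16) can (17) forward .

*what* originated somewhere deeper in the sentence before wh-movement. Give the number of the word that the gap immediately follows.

17

In situ: The technician could instruct Marco to believe the editor can forward what.
The filler 'what' is interpreted as the direct object of 'forward'. It moves to the left edge, and the trace sits right after 'forward':
The article did not explain what the technician could instruct Marco to believe the editor can forward ___.
'forward' is word 17.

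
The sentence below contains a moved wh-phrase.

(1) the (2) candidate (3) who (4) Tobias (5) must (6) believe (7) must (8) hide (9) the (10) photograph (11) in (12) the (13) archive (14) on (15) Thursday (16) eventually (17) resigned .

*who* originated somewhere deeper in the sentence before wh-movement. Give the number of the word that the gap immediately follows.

The filler 'who' is interpreted as the subject of the clause embedded under 'believe'. It moves to the left edge, and the trace sits right after 'believe':
The candidate who Tobias must believe ___ must hide the photograph in the archive on Thursday eventually resigned.
'believe' is word 6.

6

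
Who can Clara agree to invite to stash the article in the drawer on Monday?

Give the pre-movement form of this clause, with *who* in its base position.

Clara can agree to invite who to stash the article in the drawer on Monday.

'who' functions as the direct object of 'invite'. Fronting leaves a gap immediately after 'invite':
Who can Clara agree to invite ___ to stash the article in the drawer on Monday?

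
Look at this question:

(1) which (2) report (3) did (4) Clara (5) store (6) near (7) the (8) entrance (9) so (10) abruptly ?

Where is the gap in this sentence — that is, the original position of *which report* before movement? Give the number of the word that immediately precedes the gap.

5

Underlying clause: Clara did store which report near the entrance so abruptly.
'which report' is the direct object of 'store'. Fronting leaves a gap immediately after 'store':
Which report did Clara store ___ near the entrance so abruptly?
'store' is word 5.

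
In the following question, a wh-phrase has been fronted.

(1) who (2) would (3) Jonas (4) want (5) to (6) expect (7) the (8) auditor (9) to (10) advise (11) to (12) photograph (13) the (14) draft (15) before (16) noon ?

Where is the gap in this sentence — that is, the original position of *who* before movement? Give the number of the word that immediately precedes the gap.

Pre-movement form: Jonas would want to expect the auditor to advise who to photograph the draft before noon.
The filler 'who' is interpreted as the direct object of 'advise'. Wh-movement fronts it, leaving a gap right after 'advise':
Who would Jonas want to expect the auditor to advise ___ to photograph the draft before noon?
'advise' is word 10.

10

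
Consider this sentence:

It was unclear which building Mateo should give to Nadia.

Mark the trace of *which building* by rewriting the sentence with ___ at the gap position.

It was unclear which building Mateo should give ___ to Nadia.

Underlying clause: Mateo should give which building to Nadia.
'which building' functions as the direct object of 'give'. The gap is right after 'give'.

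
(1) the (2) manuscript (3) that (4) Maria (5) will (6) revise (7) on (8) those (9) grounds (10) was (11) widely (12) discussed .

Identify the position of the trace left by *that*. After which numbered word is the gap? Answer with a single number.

'that' is the direct object of 'revise'. Wh-movement fronts it, leaving a gap right after 'revise':
The manuscript that Maria will revise ___ on those grounds was widely discussed.
'revise' is word 6.

6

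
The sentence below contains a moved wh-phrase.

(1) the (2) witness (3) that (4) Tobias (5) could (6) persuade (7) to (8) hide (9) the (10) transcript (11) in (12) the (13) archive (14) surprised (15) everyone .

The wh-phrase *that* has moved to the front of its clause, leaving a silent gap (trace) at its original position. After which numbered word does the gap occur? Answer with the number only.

The filler 'that' is interpreted as the direct object of 'persuade'. It moves to the left edge, and the trace sits right after 'persuade':
The witness that Tobias could persuade ___ to hide the transcript in the archive surprised everyone.
'persuade' is word 6.

6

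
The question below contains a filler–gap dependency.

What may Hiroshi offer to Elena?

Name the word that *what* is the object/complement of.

Before movement: Hiroshi may offer what to Elena.
'what' is the direct object of 'offer'. Wh-movement fronts it, leaving a gap right after 'offer':
What may Hiroshi offer ___ to Elena?

offer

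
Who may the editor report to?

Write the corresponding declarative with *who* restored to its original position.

'who' is the object of the preposition 'to'. Wh-movement fronts it, leaving a gap right after 'to':
Who may the editor report to ___?

The editor may report to who.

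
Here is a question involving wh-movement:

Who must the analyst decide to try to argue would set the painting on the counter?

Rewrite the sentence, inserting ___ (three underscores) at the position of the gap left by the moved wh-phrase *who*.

Who must the analyst decide to try to argue ___ would set the painting on the counter?

Before movement: The analyst must decide to try to argue who would set the painting on the counter.
'who' is the subject of the clause embedded under 'argue'. The gap is right after 'argue'.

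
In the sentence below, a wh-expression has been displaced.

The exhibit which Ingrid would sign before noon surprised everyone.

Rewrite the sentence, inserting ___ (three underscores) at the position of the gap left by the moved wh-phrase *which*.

'which' functions as the direct object of 'sign'. The gap is right after 'sign'.

The exhibit which Ingrid would sign ___ before noon surprised everyone.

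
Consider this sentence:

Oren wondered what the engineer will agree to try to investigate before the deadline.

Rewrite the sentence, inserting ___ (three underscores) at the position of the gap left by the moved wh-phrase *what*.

Pre-movement form: The engineer will agree to try to investigate what before the deadline.
'what' is the direct object of 'investigate'. The gap is right after 'investigate'.

Oren wondered what the engineer will agree to try to investigate ___ before the deadline.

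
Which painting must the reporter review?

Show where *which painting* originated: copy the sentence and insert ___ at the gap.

Underlying clause: The reporter must review which painting.
'which painting' is the direct object of 'review'. The gap is right after 'review'.

Which painting must the reporter review ___?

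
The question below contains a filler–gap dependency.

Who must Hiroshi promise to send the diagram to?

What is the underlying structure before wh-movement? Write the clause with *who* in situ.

Hiroshi must promise to send the diagram to who.

The filler 'who' is interpreted as the object of the preposition 'to' (recipient of 'send'). It moves to the left edge, and the trace sits right after 'to':
Who must Hiroshi promise to send the diagram to ___?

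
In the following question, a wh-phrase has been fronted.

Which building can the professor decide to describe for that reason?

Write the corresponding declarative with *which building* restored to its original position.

The filler 'which building' is interpreted as the direct object of 'describe'. Wh-movement fronts it, leaving a gap right after 'describe':
Which building can the professor decide to describe ___ for that reason?

The professor can decide to describe which building for that reason.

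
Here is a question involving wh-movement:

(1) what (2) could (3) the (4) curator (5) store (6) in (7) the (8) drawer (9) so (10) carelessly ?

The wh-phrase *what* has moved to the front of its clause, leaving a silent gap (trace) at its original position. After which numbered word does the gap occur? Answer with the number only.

Pre-movement form: The curator could store what in the drawer so carelessly.
The filler 'what' is interpreted as the direct object of 'store'. Fronting leaves a gap immediately after 'store':
What could the curator store ___ in the drawer so carelessly?
'store' is word 5.

5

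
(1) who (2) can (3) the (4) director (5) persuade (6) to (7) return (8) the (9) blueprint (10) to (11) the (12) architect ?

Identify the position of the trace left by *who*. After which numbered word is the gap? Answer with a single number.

5

Before movement: The director can persuade who to return the blueprint to the architect.
The filler 'who' is interpreted as the direct object of 'persuade'. Wh-movement fronts it, leaving a gap right after 'persuade':
Who can the director persuade ___ to return the blueprint to the architect?
'persuade' is word 5.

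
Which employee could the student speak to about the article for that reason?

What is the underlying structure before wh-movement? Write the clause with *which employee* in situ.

The filler 'which employee' is interpreted as the object of the preposition 'to'. Fronting leaves a gap immediately after 'to':
Which employee could the student speak to ___ about the article for that reason?

The student could speak to which employee about the article for that reason.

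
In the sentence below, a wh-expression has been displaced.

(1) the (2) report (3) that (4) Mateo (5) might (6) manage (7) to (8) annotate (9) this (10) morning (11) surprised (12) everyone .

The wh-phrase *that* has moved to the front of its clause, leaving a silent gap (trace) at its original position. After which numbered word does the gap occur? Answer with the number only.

'that' functions as the direct object of 'annotate'. Wh-movement fronts it, leaving a gap right after 'annotate':
The report that Mateo might manage to annotate ___ this morning surprised everyone.
'annotate' is word 8.

8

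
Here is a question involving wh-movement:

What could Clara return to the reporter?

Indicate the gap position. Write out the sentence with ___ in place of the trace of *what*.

Underlying clause: Clara could return what to the reporter.
The filler 'what' is interpreted as the direct object of 'return'. The gap is right after 'return'.

What could Clara return ___ to the reporter?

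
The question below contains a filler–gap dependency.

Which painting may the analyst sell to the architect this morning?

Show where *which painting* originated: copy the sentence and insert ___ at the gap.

Which painting may the analyst sell ___ to the architect this morning?

In situ: The analyst may sell which painting to the architect this morning.
'which painting' is the direct object of 'sell'. The gap is right after 'sell'.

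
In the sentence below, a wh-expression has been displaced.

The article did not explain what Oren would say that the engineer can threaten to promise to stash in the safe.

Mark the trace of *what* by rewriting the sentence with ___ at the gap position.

In situ: Oren would say that the engineer can threaten to promise to stash what in the safe.
'what' functions as the direct object of 'stash'. The gap is right after 'stash'.

The article did not explain what Oren would say that the engineer can threaten to promise to stash ___ in the safe.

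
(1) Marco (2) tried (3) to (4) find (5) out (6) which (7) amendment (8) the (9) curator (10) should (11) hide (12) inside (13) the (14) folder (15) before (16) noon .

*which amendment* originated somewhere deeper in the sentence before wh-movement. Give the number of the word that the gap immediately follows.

11

Before movement: The curator should hide which amendment inside the folder before noon.
'which amendment' functions as the direct object of 'hide'. It moves to the left edge, and the trace sits right after 'hide':
Marco tried to find out which amendment the curator should hide ___ inside the folder before noon.
'hide' is word 11.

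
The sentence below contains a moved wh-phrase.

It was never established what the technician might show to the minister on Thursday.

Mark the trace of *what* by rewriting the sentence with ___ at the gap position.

It was never established what the technician might show ___ to the minister on Thursday.

Before movement: The technician might show what to the minister on Thursday.
'what' is the direct object of 'show'. The gap is right after 'show'.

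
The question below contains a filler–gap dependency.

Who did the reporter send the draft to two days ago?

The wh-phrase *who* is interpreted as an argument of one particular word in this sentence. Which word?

to

In situ: The reporter did send the draft to who two days ago.
The filler 'who' is interpreted as the object of the preposition 'to' (recipient of 'send'). It moves to the left edge, and the trace sits right after 'to':
Who did the reporter send the draft to ___ two days ago?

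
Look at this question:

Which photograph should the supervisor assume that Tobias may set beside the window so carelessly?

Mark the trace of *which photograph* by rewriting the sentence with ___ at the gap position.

Which photograph should the supervisor assume that Tobias may set ___ beside the window so carelessly?

In situ: The supervisor should assume that Tobias may set which photograph beside the window so carelessly.
The filler 'which photograph' is interpreted as the direct object of 'set'. The gap is right after 'set'.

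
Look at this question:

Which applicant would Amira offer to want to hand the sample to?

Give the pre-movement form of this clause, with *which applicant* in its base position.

'which applicant' is the object of the preposition 'to' (recipient of 'hand'). It moves to the left edge, and the trace sits right after 'to':
Which applicant would Amira offer to want to hand the sample to ___?

Amira would offer to want to hand the sample to which applicant.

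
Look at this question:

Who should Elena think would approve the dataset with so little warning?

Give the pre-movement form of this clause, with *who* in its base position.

Elena should think who would approve the dataset with so little warning.

'who' functions as the subject of the clause embedded under 'think'. It moves to the left edge, and the trace sits right after 'think':
Who should Elena think ___ would approve the dataset with so little warning?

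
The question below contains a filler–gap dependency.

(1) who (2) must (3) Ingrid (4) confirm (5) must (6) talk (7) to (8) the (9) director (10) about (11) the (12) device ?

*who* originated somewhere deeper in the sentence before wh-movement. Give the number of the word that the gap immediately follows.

Before movement: Ingrid must confirm who must talk to the director about the device.
'who' is the subject of the clause embedded under 'confirm'. Wh-movement fronts it, leaving a gap right after 'confirm':
Who must Ingrid confirm ___ must talk to the director about the device?
'confirm' is word 4.

4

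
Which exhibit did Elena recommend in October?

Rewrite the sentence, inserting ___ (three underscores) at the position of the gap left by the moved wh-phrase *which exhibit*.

Which exhibit did Elena recommend ___ in October?

Underlying clause: Elena did recommend which exhibit in October.
'which exhibit' functions as the direct object of 'recommend'. The gap is right after 'recommend'.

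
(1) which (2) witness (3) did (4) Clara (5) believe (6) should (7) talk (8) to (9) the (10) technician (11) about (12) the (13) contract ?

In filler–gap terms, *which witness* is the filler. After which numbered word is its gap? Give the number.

Underlying clause: Clara did believe which witness should talk to the technician about the contract.
'which witness' functions as the subject of the clause embedded under 'believe'. Fronting leaves a gap immediately after 'believe':
Which witness did Clara believe ___ should talk to the technician about the contract?
'believe' is word 5.

5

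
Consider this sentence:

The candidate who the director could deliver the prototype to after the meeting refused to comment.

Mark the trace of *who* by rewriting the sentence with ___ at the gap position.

The filler 'who' is interpreted as the object of the preposition 'to' (recipient of 'deliver'). The gap is right after 'to'.

The candidate who the director could deliver the prototype to ___ after the meeting refused to comment.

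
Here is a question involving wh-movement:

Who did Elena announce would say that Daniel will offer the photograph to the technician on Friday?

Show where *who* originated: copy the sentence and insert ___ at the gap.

Pre-movement form: Elena did announce who would say that Daniel will offer the photograph to the technician on Friday.
The filler 'who' is interpreted as the subject of the clause embedded under 'announce'. The gap is right after 'announce'.

Who did Elena announce ___ would say that Daniel will offer the photograph to the technician on Friday?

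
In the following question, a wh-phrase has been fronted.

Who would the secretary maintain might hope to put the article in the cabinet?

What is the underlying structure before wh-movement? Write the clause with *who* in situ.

'who' is the subject of the clause embedded under 'maintain'. Wh-movement fronts it, leaving a gap right after 'maintain':
Who would the secretary maintain ___ might hope to put the article in the cabinet?

The secretary would maintain who might hope to put the article in the cabinet.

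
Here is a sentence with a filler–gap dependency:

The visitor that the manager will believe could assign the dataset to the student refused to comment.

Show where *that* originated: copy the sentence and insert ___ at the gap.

The visitor that the manager will believe ___ could assign the dataset to the student refused to comment.

The filler 'that' is interpreted as the subject of the clause embedded under 'believe'. The gap is right after 'believe'.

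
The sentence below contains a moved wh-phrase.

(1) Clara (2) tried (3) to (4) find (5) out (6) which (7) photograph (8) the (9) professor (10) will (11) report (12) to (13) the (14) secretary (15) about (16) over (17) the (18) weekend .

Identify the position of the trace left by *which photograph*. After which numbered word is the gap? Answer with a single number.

In situ: The professor will report to the secretary about which photograph over the weekend.
'which photograph' functions as the object of the preposition 'about'. It moves to the left edge, and the trace sits right after 'about':
Clara tried to find out which photograph the professor will report to the secretary about ___ over the weekend.
'about' is word 15.

15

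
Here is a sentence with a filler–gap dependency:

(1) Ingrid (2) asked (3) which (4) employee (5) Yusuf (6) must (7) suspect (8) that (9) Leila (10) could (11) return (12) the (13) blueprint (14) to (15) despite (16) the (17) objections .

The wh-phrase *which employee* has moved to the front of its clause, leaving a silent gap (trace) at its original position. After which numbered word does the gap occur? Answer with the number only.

Pre-movement form: Yusuf must suspect that Leila could return the blueprint to which employee despite the objections.
The filler 'which employee' is interpreted as the object of the preposition 'to' (recipient of 'return'). It moves to the left edge, and the trace sits right after 'to':
Ingrid asked which employee Yusuf must suspect that Leila could return the blueprint to ___ despite the objections.
'to' is word 14.

14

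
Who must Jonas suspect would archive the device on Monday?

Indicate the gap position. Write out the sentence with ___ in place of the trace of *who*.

Underlying clause: Jonas must suspect who would archive the device on Monday.
'who' functions as the subject of the clause embedded under 'suspect'. The gap is right after 'suspect'.

Who must Jonas suspect ___ would archive the device on Monday?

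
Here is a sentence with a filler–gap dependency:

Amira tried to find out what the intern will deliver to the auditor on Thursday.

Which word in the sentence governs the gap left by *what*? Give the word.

deliver

In situ: The intern will deliver what to the auditor on Thursday.
'what' is the direct object of 'deliver'. It moves to the left edge, and the trace sits right after 'deliver':
Amira tried to find out what the intern will deliver ___ to the auditor on Thursday.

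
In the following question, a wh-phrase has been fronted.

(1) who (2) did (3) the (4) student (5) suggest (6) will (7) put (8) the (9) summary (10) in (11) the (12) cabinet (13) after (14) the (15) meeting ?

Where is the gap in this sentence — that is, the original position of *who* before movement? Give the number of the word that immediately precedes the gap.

5

In situ: The student did suggest who will put the summary in the cabinet after the meeting.
'who' is the subject of the clause embedded under 'suggest'. Wh-movement fronts it, leaving a gap right after 'suggest':
Who did the student suggest ___ will put the summary in the cabinet after the meeting?
'suggest' is word 5.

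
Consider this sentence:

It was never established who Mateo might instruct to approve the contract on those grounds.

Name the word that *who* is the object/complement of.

instruct

Underlying clause: Mateo might instruct who to approve the contract on those grounds.
'who' is the direct object of 'instruct'. Wh-movement fronts it, leaving a gap right after 'instruct':
It was never established who Mateo might instruct ___ to approve the contract on those grounds.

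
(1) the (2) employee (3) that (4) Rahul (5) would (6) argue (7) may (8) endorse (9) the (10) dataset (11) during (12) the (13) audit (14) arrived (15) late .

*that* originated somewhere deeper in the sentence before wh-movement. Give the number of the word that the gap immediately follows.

The filler 'that' is interpreted as the subject of the clause embedded under 'argue'. Wh-movement fronts it, leaving a gap right after 'argue':
The employee that Rahul would argue ___ may endorse the dataset during the audit arrived late.
'argue' is word 6.

6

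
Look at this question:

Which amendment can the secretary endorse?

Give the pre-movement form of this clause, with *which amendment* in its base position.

'which amendment' is the direct object of 'endorse'. It moves to the left edge, and the trace sits right after 'endorse':
Which amendment can the secretary endorse ___?

The secretary can endorse which amendment.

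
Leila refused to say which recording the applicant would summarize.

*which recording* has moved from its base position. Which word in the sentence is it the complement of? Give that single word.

In situ: The applicant would summarize which recording.
'which recording' is the direct object of 'summarize'. It moves to the left edge, and the trace sits right after 'summarize':
Leila refused to say which recording the applicant would summarize ___.

summarize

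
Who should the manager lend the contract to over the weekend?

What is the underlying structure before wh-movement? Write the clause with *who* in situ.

The filler 'who' is interpreted as the object of the preposition 'to' (recipient of 'lend'). Fronting leaves a gap immediately after 'to':
Who should the manager lend the contract to ___ over the weekend?

The manager should lend the contract to who over the weekend.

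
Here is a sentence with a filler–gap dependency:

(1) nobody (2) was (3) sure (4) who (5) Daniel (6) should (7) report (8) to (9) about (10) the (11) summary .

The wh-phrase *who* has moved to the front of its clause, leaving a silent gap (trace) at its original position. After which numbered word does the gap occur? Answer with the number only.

8

Pre-movement form: Daniel should report to who about the summary.
The filler 'who' is interpreted as the object of the preposition 'to'. Wh-movement fronts it, leaving a gap right after 'to':
Nobody was sure who Daniel should report to ___ about the summary.
'to' is word 8.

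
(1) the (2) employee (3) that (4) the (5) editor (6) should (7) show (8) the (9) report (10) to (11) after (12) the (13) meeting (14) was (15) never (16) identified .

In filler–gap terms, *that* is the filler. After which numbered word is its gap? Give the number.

'that' is the object of the preposition 'to' (recipient of 'show'). Wh-movement fronts it, leaving a gap right after 'to':
The employee that the editor should show the report to ___ after the meeting was never identified.
'to' is word 10.

10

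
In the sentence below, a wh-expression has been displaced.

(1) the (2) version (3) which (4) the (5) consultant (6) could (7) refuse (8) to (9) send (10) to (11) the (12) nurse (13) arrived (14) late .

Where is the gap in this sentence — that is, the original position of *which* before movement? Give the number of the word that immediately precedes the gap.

9

The filler 'which' is interpreted as the direct object of 'send'. Fronting leaves a gap immediately after 'send':
The version which the consultant could refuse to send ___ to the nurse arrived late.
'send' is word 9.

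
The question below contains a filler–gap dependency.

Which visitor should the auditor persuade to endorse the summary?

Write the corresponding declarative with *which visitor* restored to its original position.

'which visitor' is the direct object of 'persuade'. It moves to the left edge, and the trace sits right after 'persuade':
Which visitor should the auditor persuade ___ to endorse the summary?

The auditor should persuade which visitor to endorse the summary.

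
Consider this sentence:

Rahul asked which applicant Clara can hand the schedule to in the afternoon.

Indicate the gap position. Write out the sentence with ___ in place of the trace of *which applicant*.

Rahul asked which applicant Clara can hand the schedule to ___ in the afternoon.

Before movement: Clara can hand the schedule to which applicant in the afternoon.
'which applicant' is the object of the preposition 'to' (recipient of 'hand'). The gap is right after 'to'.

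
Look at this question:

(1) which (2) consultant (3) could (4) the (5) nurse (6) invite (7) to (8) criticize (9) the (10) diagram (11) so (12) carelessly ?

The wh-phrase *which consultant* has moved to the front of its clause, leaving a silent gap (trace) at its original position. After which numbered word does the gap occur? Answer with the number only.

6

In situ: The nurse could invite which consultant to criticize the diagram so carelessly.
'which consultant' functions as the direct object of 'invite'. It moves to the left edge, and the trace sits right after 'invite':
Which consultant could the nurse invite ___ to criticize the diagram so carelessly?
'invite' is word 6.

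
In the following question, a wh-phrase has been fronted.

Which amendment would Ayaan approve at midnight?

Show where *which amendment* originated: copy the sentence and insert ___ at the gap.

Pre-movement form: Ayaan would approve which amendment at midnight.
The filler 'which amendment' is interpreted as the direct object of 'approve'. The gap is right after 'approve'.

Which amendment would Ayaan approve ___ at midnight?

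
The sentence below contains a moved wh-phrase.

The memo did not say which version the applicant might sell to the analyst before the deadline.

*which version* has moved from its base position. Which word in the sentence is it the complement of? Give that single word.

sell

In situ: The applicant might sell which version to the analyst before the deadline.
The filler 'which version' is interpreted as the direct object of 'sell'. Wh-movement fronts it, leaving a gap right after 'sell':
The memo did not say which version the applicant might sell ___ to the analyst before the deadline.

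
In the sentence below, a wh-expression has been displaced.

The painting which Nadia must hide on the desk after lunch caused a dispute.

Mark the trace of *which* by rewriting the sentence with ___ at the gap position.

The painting which Nadia must hide ___ on the desk after lunch caused a dispute.

'which' is the direct object of 'hide'. The gap is right after 'hide'.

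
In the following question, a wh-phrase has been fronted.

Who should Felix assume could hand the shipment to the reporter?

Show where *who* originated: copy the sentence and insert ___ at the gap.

Before movement: Felix should assume who could hand the shipment to the reporter.
'who' is the subject of the clause embedded under 'assume'. The gap is right after 'assume'.

Who should Felix assume ___ could hand the shipment to the reporter?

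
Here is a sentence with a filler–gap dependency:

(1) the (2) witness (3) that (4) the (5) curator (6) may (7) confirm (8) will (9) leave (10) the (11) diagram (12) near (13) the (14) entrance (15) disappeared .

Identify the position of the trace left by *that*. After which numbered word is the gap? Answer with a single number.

7

The filler 'that' is interpreted as the subject of the clause embedded under 'confirm'. Wh-movement fronts it, leaving a gap right after 'confirm':
The witness that the curator may confirm ___ will leave the diagram near the entrance disappeared.
'confirm' is word 7.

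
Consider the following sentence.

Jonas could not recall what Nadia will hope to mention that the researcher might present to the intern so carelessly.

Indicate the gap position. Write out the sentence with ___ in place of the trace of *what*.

In situ: Nadia will hope to mention that the researcher might present what to the intern so carelessly.
The filler 'what' is interpreted as the direct object of 'present'. The gap is right after 'present'.

Jonas could not recall what Nadia will hope to mention that the researcher might present ___ to the intern so carelessly.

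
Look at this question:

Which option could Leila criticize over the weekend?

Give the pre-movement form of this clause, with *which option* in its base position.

Leila could criticize which option over the weekend.

'which option' functions as the direct object of 'criticize'. Wh-movement fronts it, leaving a gap right after 'criticize':
Which option could Leila criticize ___ over the weekend?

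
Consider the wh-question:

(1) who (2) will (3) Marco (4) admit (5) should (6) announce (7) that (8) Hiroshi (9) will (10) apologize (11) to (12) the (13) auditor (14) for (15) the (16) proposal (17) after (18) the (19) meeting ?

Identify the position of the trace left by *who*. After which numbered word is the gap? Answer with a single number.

4

Pre-movement form: Marco will admit who should announce that Hiroshi will apologize to the auditor for the proposal after the meeting.
'who' is the subject of the clause embedded under 'admit'. Fronting leaves a gap immediately after 'admit':
Who will Marco admit ___ should announce that Hiroshi will apologize to the auditor for the proposal after the meeting?
'admit' is word 4.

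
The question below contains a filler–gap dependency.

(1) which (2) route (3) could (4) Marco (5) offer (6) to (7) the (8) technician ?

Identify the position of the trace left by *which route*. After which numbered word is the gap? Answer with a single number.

5

Underlying clause: Marco could offer which route to the technician.
'which route' is the direct object of 'offer'. Wh-movement fronts it, leaving a gap right after 'offer':
Which route could Marco offer ___ to the technician?
'offer' is word 5.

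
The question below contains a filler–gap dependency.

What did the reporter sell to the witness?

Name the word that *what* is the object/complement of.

sell

Pre-movement form: The reporter did sell what to the witness.
The filler 'what' is interpreted as the direct object of 'sell'. Wh-movement fronts it, leaving a gap right after 'sell':
What did the reporter sell ___ to the witness?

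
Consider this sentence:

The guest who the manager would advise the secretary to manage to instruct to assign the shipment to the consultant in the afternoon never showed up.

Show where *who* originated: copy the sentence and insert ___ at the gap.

'who' functions as the direct object of 'instruct'. The gap is right after 'instruct'.

The guest who the manager would advise the secretary to manage to instruct ___ to assign the shipment to the consultant in the afternoon never showed up.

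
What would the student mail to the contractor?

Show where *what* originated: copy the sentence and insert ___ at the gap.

Pre-movement form: The student would mail what to the contractor.
The filler 'what' is interpreted as the direct object of 'mail'. The gap is right after 'mail'.

What would the student mail ___ to the contractor?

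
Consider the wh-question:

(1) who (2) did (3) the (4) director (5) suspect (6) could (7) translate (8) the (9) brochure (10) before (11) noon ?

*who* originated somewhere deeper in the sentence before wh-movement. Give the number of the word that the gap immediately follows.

Before movement: The director did suspect who could translate the brochure before noon.
The filler 'who' is interpreted as the subject of the clause embedded under 'suspect'. Fronting leaves a gap immediately after 'suspect':
Who did the director suspect ___ could translate the brochure before noon?
'suspect' is word 5.

5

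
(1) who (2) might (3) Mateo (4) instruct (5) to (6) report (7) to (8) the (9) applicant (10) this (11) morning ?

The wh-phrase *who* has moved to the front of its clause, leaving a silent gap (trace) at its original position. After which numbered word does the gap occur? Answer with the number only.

4

In situ: Mateo might instruct who to report to the applicant this morning.
'who' functions as the direct object of 'instruct'. Wh-movement fronts it, leaving a gap right after 'instruct':
Who might Mateo instruct ___ to report to the applicant this morning?
'instruct' is word 4.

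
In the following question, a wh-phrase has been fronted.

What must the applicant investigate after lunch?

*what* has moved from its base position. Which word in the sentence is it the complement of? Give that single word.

investigate

Before movement: The applicant must investigate what after lunch.
'what' functions as the direct object of 'investigate'. Fronting leaves a gap immediately after 'investigate':
What must the applicant investigate ___ after lunch?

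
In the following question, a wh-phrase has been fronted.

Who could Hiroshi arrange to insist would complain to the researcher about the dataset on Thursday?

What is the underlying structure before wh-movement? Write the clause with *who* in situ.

'who' functions as the subject of the clause embedded under 'insist'. Fronting leaves a gap immediately after 'insist':
Who could Hiroshi arrange to insist ___ would complain to the researcher about the dataset on Thursday?

Hiroshi could arrange to insist who would complain to the researcher about the dataset on Thursday.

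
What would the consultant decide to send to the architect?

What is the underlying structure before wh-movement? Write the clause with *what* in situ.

'what' is the direct object of 'send'. It moves to the left edge, and the trace sits right after 'send':
What would the consultant decide to send ___ to the architect?

The consultant would decide to send what to the architect.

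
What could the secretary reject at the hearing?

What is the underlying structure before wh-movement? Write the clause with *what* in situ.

'what' is the direct object of 'reject'. It moves to the left edge, and the trace sits right after 'reject':
What could the secretary reject ___ at the hearing?

The secretary could reject what at the hearing.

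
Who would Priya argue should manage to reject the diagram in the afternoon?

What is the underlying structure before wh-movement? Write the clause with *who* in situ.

'who' functions as the subject of the clause embedded under 'argue'. Fronting leaves a gap immediately after 'argue':
Who would Priya argue ___ should manage to reject the diagram in the afternoon?

Priya would argue who should manage to reject the diagram in the afternoon.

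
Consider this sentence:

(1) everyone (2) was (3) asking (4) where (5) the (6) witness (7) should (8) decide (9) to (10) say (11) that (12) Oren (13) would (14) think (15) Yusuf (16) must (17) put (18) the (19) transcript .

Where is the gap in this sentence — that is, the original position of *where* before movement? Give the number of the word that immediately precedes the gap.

19

In situ: The witness should decide to say that Oren would think Yusuf must put the transcript where.
'where' functions as the locative complement of 'put'. Fronting leaves a gap immediately after 'transcript':
Everyone was asking where the witness should decide to say that Oren would think Yusuf must put the transcript ___.
'transcript' is word 19.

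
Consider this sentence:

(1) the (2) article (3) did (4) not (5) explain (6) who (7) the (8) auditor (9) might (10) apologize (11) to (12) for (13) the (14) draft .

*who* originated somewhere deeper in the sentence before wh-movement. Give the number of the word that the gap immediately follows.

In situ: The auditor might apologize to who for the draft.
'who' is the object of the preposition 'to'. Wh-movement fronts it, leaving a gap right after 'to':
The article did not explain who the auditor might apologize to ___ for the draft.
'to' is word 11.

11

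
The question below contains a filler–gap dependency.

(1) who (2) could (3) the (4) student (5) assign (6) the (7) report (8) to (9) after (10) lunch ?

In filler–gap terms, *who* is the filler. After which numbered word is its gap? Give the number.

8

In situ: The student could assign the report to who after lunch.
The filler 'who' is interpreted as the object of the preposition 'to' (recipient of 'assign'). Fronting leaves a gap immediately after 'to':
Who could the student assign the report to ___ after lunch?
'to' is word 8.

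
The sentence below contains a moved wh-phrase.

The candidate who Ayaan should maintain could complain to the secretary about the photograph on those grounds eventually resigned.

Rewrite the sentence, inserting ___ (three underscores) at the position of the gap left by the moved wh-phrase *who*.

The filler 'who' is interpreted as the subject of the clause embedded under 'maintain'. The gap is right after 'maintain'.

The candidate who Ayaan should maintain ___ could complain to the secretary about the photograph on those grounds eventually resigned.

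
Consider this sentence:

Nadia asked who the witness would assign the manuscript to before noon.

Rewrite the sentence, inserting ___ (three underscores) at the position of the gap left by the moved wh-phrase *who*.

Nadia asked who the witness would assign the manuscript to ___ before noon.

In situ: The witness would assign the manuscript to who before noon.
'who' functions as the object of the preposition 'to' (recipient of 'assign'). The gap is right after 'to'.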